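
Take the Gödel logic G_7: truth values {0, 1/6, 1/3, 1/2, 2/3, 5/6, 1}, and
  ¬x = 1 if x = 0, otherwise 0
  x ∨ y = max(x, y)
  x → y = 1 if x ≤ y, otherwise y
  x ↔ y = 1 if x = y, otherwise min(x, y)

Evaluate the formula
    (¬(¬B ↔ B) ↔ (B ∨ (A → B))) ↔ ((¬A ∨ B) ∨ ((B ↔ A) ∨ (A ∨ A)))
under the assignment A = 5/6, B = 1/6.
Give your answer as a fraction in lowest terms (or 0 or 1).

¬B = ¬1/6 = 0
¬B ↔ B = 0 ↔ 1/6 = 0
¬(¬B ↔ B) = ¬0 = 1
A → B = 5/6 → 1/6 = 1/6
B ∨ (A → B) = 1/6 ∨ 1/6 = 1/6
¬(¬B ↔ B) ↔ (B ∨ (A → B)) = 1 ↔ 1/6 = 1/6
¬A = ¬5/6 = 0
¬A ∨ B = 0 ∨ 1/6 = 1/6
B ↔ A = 1/6 ↔ 5/6 = 1/6
A ∨ A = 5/6 ∨ 5/6 = 5/6
(B ↔ A) ∨ (A ∨ A) = 1/6 ∨ 5/6 = 5/6
(¬A ∨ B) ∨ ((B ↔ A) ∨ (A ∨ A)) = 1/6 ∨ 5/6 = 5/6
(¬(¬B ↔ B) ↔ (B ∨ (A → B))) ↔ ((¬A ∨ B) ∨ ((B ↔ A) ∨ (A ∨ A))) = 1/6 ↔ 5/6 = 1/6

1/6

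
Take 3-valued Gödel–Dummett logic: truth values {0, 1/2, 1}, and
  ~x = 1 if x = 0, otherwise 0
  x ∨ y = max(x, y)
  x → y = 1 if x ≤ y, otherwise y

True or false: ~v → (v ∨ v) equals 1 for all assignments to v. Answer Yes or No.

Counterexample: take v = 0.
~v = ~0 = 1
v ∨ v = 0 ∨ 0 = 0
~v → (v ∨ v) = 1 → 0 = 0
This gives 0 ≠ 1.

No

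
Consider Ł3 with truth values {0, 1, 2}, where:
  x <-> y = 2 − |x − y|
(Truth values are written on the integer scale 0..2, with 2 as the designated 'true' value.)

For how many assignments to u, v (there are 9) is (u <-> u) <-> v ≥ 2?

3

u = 0, v = 0 ↦ 0  <
u = 0, v = 1 ↦ 1  <
u = 0, v = 2 ↦ 2  ≥
u = 1, v = 0 ↦ 0  <
u = 1, v = 1 ↦ 1  <
u = 1, v = 2 ↦ 2  ≥
u = 2, v = 0 ↦ 0  <
u = 2, v = 1 ↦ 1  <
u = 2, v = 2 ↦ 2  ≥
So 3 of the 9 assignments meet the threshold.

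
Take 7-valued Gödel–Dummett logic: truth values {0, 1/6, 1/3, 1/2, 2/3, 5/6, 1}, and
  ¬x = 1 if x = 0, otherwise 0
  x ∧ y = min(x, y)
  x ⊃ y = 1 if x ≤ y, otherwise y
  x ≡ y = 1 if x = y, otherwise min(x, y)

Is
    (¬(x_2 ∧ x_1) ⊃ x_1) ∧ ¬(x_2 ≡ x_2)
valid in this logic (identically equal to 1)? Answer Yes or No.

Counterexample: take x_1 = 0, x_2 = 0.
x_2 ∧ x_1 = 0 ∧ 0 = 0
¬(x_2 ∧ x_1) = ¬0 = 1
¬(x_2 ∧ x_1) ⊃ x_1 = 1 ⊃ 0 = 0
x_2 ≡ x_2 = 0 ≡ 0 = 1
¬(x_2 ≡ x_2) = ¬1 = 0
(¬(x_2 ∧ x_1) ⊃ x_1) ∧ ¬(x_2 ≡ x_2) = 0 ∧ 0 = 0
This gives 0 ≠ 1.

No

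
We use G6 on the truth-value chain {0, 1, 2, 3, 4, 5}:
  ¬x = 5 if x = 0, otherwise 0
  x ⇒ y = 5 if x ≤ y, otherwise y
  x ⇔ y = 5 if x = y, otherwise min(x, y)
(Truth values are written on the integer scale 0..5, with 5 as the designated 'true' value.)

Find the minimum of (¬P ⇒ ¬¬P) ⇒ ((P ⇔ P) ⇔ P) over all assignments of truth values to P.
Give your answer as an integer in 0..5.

1

Take P = 1:
¬P = ¬1 = 0
¬P = ¬1 = 0
¬¬P = ¬0 = 5
¬P ⇒ ¬¬P = 0 ⇒ 5 = 5
P ⇔ P = 1 ⇔ 1 = 5
(P ⇔ P) ⇔ P = 5 ⇔ 1 = 1
(¬P ⇒ ¬¬P) ⇒ ((P ⇔ P) ⇔ P) = 5 ⇒ 1 = 1
No assignment yields a value below 1, so this is the minimum.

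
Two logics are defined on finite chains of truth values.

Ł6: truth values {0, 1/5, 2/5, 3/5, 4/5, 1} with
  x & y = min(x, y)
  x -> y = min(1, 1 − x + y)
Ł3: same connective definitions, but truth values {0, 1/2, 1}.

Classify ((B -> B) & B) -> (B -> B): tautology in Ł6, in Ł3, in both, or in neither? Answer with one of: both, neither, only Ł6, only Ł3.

In Ł6: every assignment gives 1 — tautology.
In Ł3: every assignment gives 1 — tautology.

both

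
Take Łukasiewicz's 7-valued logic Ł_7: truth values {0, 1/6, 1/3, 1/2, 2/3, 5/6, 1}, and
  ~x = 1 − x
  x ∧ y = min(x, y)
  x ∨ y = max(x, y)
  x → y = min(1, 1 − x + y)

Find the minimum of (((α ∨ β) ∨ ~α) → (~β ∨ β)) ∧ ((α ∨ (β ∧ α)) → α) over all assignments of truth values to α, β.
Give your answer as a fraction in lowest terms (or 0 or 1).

Take α = 0, β = 1/2:
α ∨ β = 0 ∨ 1/2 = 1/2
~α = ~0 = 1
(α ∨ β) ∨ ~α = 1/2 ∨ 1 = 1
~β = ~1/2 = 1/2
~β ∨ β = 1/2 ∨ 1/2 = 1/2
((α ∨ β) ∨ ~α) → (~β ∨ β) = 1 → 1/2 = 1/2
β ∧ α = 1/2 ∧ 0 = 0
α ∨ (β ∧ α) = 0 ∨ 0 = 0
(α ∨ (β ∧ α)) → α = 0 → 0 = 1
(((α ∨ β) ∨ ~α) → (~β ∨ β)) ∧ ((α ∨ (β ∧ α)) → α) = 1/2 ∧ 1 = 1/2
No assignment yields a value below 1/2, so this is the minimum.

1/2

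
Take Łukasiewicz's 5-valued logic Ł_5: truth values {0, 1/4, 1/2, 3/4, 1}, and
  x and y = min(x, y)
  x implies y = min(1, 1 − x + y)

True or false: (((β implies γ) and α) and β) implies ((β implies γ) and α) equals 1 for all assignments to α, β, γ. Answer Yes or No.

At α = 1/2, β = 1/2, γ = 1/4, for instance:
β implies γ = 1/2 implies 1/4 = 3/4
(β implies γ) and α = 3/4 and 1/2 = 1/2
((β implies γ) and α) and β = 1/2 and 1/2 = 1/2
(((β implies γ) and α) and β) implies ((β implies γ) and α) = 1/2 implies 1/2 = 1
and checking the remaining 124 assignments likewise gives ≥ 1 in every case.

Yes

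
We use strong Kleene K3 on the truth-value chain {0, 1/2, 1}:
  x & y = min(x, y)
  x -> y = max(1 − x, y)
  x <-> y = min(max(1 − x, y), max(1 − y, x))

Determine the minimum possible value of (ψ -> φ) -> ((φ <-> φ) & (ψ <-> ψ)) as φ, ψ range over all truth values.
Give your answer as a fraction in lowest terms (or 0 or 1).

1/2

Take φ = 0, ψ = 1/2:
ψ -> φ = 1/2 -> 0 = 1/2
φ <-> φ = 0 <-> 0 = 1
ψ <-> ψ = 1/2 <-> 1/2 = 1/2
(φ <-> φ) & (ψ <-> ψ) = 1 & 1/2 = 1/2
(ψ -> φ) -> ((φ <-> φ) & (ψ <-> ψ)) = 1/2 -> 1/2 = 1/2
No assignment yields a value below 1/2, so this is the minimum.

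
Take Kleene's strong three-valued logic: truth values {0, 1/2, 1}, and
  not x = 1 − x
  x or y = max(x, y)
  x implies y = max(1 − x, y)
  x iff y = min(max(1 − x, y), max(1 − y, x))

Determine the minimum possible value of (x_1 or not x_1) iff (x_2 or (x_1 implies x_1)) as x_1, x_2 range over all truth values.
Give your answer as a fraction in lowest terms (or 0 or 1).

1/2

Take x_1 = 1/2, x_2 = 0:
not x_1 = not 1/2 = 1/2
x_1 or not x_1 = 1/2 or 1/2 = 1/2
x_1 implies x_1 = 1/2 implies 1/2 = 1/2
x_2 or (x_1 implies x_1) = 0 or 1/2 = 1/2
(x_1 or not x_1) iff (x_2 or (x_1 implies x_1)) = 1/2 iff 1/2 = 1/2
No assignment yields a value below 1/2, so this is the minimum.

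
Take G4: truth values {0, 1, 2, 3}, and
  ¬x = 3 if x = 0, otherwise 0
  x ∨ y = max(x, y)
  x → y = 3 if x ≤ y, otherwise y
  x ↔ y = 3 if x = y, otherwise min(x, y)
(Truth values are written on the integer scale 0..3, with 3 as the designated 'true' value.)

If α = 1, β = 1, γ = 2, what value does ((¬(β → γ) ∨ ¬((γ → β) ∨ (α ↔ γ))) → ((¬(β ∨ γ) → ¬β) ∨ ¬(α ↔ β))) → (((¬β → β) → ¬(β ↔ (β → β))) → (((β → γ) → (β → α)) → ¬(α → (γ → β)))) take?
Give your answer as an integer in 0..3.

3

β → γ = 1 → 2 = 3
¬(β → γ) = ¬3 = 0
γ → β = 2 → 1 = 1
α ↔ γ = 1 ↔ 2 = 1
(γ → β) ∨ (α ↔ γ) = 1 ∨ 1 = 1
¬((γ → β) ∨ (α ↔ γ)) = ¬1 = 0
¬(β → γ) ∨ ¬((γ → β) ∨ (α ↔ γ)) = 0 ∨ 0 = 0
β ∨ γ = 1 ∨ 2 = 2
¬(β ∨ γ) = ¬2 = 0
¬β = ¬1 = 0
¬(β ∨ γ) → ¬β = 0 → 0 = 3
α ↔ β = 1 ↔ 1 = 3
¬(α ↔ β) = ¬3 = 0
(¬(β ∨ γ) → ¬β) ∨ ¬(α ↔ β) = 3 ∨ 0 = 3
(¬(β → γ) ∨ ¬((γ → β) ∨ (α ↔ γ))) → ((¬(β ∨ γ) → ¬β) ∨ ¬(α ↔ β)) = 0 → 3 = 3
¬β = ¬1 = 0
¬β → β = 0 → 1 = 3
β → β = 1 → 1 = 3
β ↔ (β → β) = 1 ↔ 3 = 1
¬(β ↔ (β → β)) = ¬1 = 0
(¬β → β) → ¬(β ↔ (β → β)) = 3 → 0 = 0
β → γ = 1 → 2 = 3
β → α = 1 → 1 = 3
(β → γ) → (β → α) = 3 → 3 = 3
γ → β = 2 → 1 = 1
α → (γ → β) = 1 → 1 = 3
¬(α → (γ → β)) = ¬3 = 0
((β → γ) → (β → α)) → ¬(α → (γ → β)) = 3 → 0 = 0
((¬β → β) → ¬(β ↔ (β → β))) → (((β → γ) → (β → α)) → ¬(α → (γ → β))) = 0 → 0 = 3
((¬(β → γ) ∨ ¬((γ → β) ∨ (α ↔ γ))) → ((¬(β ∨ γ) → ¬β) ∨ ¬(α ↔ β))) → (((¬β → β) → ¬(β ↔ (β → β))) → (((β → γ) → (β → α)) → ¬(α → (γ → β)))) = 3 → 3 = 3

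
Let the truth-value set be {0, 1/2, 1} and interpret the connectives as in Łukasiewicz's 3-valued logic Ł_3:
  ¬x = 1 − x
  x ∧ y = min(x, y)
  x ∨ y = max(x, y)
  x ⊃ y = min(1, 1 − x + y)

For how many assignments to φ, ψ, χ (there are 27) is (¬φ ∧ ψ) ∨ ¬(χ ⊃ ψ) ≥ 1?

value 1: 6 assignments (counts)
value 1/2: 13 assignments
value 0: 8 assignments
So 6 of the 27 assignments meet the threshold.

6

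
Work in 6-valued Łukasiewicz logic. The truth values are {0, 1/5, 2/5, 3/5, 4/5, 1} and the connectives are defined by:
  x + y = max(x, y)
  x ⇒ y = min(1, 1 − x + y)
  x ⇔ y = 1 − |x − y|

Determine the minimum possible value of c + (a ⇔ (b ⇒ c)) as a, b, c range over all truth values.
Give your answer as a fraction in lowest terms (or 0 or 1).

Take a = 0, b = 0, c = 0:
b ⇒ c = 0 ⇒ 0 = 1
a ⇔ (b ⇒ c) = 0 ⇔ 1 = 0
c + (a ⇔ (b ⇒ c)) = 0 + 0 = 0
No assignment yields a value below 0, so this is the minimum.

0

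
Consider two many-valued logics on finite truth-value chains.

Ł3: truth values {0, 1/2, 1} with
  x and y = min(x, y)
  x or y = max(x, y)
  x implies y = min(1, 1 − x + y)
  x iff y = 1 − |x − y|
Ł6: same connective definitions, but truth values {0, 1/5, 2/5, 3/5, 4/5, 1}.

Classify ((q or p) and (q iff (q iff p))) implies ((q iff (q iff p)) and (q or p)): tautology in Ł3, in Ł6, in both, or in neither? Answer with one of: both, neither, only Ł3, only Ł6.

In Ł3: every assignment gives 1 — tautology.
In Ł6: every assignment gives 1 — tautology.

both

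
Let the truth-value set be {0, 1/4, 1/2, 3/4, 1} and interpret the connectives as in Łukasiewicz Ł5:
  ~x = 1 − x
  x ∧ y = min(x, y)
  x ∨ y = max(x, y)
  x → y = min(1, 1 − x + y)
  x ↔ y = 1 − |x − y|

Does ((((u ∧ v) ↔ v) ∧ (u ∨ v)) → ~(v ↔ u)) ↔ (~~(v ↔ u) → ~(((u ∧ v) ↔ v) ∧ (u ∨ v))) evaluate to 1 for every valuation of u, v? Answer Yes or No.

At u = 3/4, v = 1/4, for instance:
u ∧ v = 3/4 ∧ 1/4 = 1/4
(u ∧ v) ↔ v = 1/4 ↔ 1/4 = 1
u ∨ v = 3/4 ∨ 1/4 = 3/4
((u ∧ v) ↔ v) ∧ (u ∨ v) = 1 ∧ 3/4 = 3/4
v ↔ u = 1/4 ↔ 3/4 = 1/2
~(v ↔ u) = ~1/2 = 1/2
(((u ∧ v) ↔ v) ∧ (u ∨ v)) → ~(v ↔ u) = 3/4 → 1/2 = 3/4
~~(v ↔ u) = ~1/2 = 1/2
~(((u ∧ v) ↔ v) ∧ (u ∨ v)) = ~3/4 = 1/4
~~(v ↔ u) → ~(((u ∧ v) ↔ v) ∧ (u ∨ v)) = 1/2 → 1/4 = 3/4
((((u ∧ v) ↔ v) ∧ (u ∨ v)) → ~(v ↔ u)) ↔ (~~(v ↔ u) → ~(((u ∧ v) ↔ v) ∧ (u ∨ v))) = 3/4 ↔ 3/4 = 1
and checking the remaining 24 assignments likewise gives ≥ 1 in every case.

Yes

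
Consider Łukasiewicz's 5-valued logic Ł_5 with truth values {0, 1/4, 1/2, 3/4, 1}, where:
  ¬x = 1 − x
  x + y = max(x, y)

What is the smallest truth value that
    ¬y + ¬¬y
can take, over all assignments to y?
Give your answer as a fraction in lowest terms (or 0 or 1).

1/2

Take y = 1/2:
¬y = ¬1/2 = 1/2
¬y = ¬1/2 = 1/2
¬¬y = ¬1/2 = 1/2
¬y + ¬¬y = 1/2 + 1/2 = 1/2
No assignment yields a value below 1/2, so this is the minimum.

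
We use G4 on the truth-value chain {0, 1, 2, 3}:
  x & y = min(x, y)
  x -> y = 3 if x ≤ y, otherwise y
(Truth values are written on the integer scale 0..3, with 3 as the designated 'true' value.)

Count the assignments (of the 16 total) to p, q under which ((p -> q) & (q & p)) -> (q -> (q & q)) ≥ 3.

16

p = 0, q = 0 ↦ 3  ≥
p = 0, q = 1 ↦ 3  ≥
p = 0, q = 2 ↦ 3  ≥
p = 0, q = 3 ↦ 3  ≥
p = 1, q = 0 ↦ 3  ≥
p = 1, q = 1 ↦ 3  ≥
p = 1, q = 2 ↦ 3  ≥
p = 1, q = 3 ↦ 3  ≥
p = 2, q = 0 ↦ 3  ≥
p = 2, q = 1 ↦ 3  ≥
p = 2, q = 2 ↦ 3  ≥
p = 2, q = 3 ↦ 3  ≥
p = 3, q = 0 ↦ 3  ≥
p = 3, q = 1 ↦ 3  ≥
p = 3, q = 2 ↦ 3  ≥
p = 3, q = 3 ↦ 3  ≥
So 16 of the 16 assignments meet the threshold.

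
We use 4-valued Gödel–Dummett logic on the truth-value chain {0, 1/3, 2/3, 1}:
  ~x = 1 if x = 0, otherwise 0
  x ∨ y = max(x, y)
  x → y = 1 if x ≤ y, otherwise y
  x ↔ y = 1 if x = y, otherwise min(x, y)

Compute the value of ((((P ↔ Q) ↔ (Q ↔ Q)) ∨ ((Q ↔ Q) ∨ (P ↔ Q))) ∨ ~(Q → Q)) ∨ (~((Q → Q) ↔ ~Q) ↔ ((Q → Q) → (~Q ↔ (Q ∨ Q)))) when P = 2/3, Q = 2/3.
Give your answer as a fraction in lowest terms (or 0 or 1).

P ↔ Q = 2/3 ↔ 2/3 = 1
Q ↔ Q = 2/3 ↔ 2/3 = 1
(P ↔ Q) ↔ (Q ↔ Q) = 1 ↔ 1 = 1
Q ↔ Q = 2/3 ↔ 2/3 = 1
P ↔ Q = 2/3 ↔ 2/3 = 1
(Q ↔ Q) ∨ (P ↔ Q) = 1 ∨ 1 = 1
((P ↔ Q) ↔ (Q ↔ Q)) ∨ ((Q ↔ Q) ∨ (P ↔ Q)) = 1 ∨ 1 = 1
Q → Q = 2/3 → 2/3 = 1
~(Q → Q) = ~1 = 0
(((P ↔ Q) ↔ (Q ↔ Q)) ∨ ((Q ↔ Q) ∨ (P ↔ Q))) ∨ ~(Q → Q) = 1 ∨ 0 = 1
Q → Q = 2/3 → 2/3 = 1
~Q = ~2/3 = 0
(Q → Q) ↔ ~Q = 1 ↔ 0 = 0
~((Q → Q) ↔ ~Q) = ~0 = 1
Q → Q = 2/3 → 2/3 = 1
~Q = ~2/3 = 0
Q ∨ Q = 2/3 ∨ 2/3 = 2/3
~Q ↔ (Q ∨ Q) = 0 ↔ 2/3 = 0
(Q → Q) → (~Q ↔ (Q ∨ Q)) = 1 → 0 = 0
~((Q → Q) ↔ ~Q) ↔ ((Q → Q) → (~Q ↔ (Q ∨ Q))) = 1 ↔ 0 = 0
((((P ↔ Q) ↔ (Q ↔ Q)) ∨ ((Q ↔ Q) ∨ (P ↔ Q))) ∨ ~(Q → Q)) ∨ (~((Q → Q) ↔ ~Q) ↔ ((Q → Q) → (~Q ↔ (Q ∨ Q)))) = 1 ∨ 0 = 1

1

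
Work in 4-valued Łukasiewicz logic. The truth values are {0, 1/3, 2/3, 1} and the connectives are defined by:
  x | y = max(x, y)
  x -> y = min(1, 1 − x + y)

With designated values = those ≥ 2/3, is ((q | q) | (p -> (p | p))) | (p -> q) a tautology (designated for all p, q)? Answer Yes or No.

p = 0, q = 0 ↦ 1
p = 0, q = 1/3 ↦ 1
p = 0, q = 2/3 ↦ 1
p = 0, q = 1 ↦ 1
p = 1/3, q = 0 ↦ 1
p = 1/3, q = 1/3 ↦ 1
p = 1/3, q = 2/3 ↦ 1
p = 1/3, q = 1 ↦ 1
p = 2/3, q = 0 ↦ 1
p = 2/3, q = 1/3 ↦ 1
p = 2/3, q = 2/3 ↦ 1
p = 2/3, q = 1 ↦ 1
p = 1, q = 0 ↦ 1
p = 1, q = 1/3 ↦ 1
p = 1, q = 2/3 ↦ 1
p = 1, q = 1 ↦ 1
Every assignment gives a value ≥ 2/3.

Yes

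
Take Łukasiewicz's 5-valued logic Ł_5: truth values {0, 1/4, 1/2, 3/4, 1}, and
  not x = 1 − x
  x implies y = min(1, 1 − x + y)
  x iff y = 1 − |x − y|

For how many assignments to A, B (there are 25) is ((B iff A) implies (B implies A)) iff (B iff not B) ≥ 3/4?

value 1: 5 assignments (counts)
value 1/2: 10 assignments
value 0: 10 assignments
So 5 of the 25 assignments meet the threshold.

5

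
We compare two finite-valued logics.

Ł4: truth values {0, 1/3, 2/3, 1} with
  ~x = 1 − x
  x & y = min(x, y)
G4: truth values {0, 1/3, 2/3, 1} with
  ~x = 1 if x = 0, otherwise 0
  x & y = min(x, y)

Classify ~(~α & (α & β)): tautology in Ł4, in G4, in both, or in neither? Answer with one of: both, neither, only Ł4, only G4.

In Ł4: at α = 1/3, β = 1/3 the value is 2/3 — not a tautology.
In G4: every assignment gives 1 — tautology.

only G4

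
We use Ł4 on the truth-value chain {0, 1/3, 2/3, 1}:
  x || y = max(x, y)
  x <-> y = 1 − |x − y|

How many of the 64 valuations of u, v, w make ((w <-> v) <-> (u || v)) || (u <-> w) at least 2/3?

60

value 1: 33 assignments (counts)
value 2/3: 27 assignments (counts)
value 1/3: 3 assignments
value 0: 1 assignment
So 60 of the 64 assignments meet the threshold.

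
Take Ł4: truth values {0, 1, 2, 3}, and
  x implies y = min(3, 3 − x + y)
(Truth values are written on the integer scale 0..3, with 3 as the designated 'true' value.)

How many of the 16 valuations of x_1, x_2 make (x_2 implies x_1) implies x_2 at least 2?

x_1 = 0, x_2 = 0 ↦ 0  <
x_1 = 0, x_2 = 1 ↦ 2  ≥
x_1 = 0, x_2 = 2 ↦ 3  ≥
x_1 = 0, x_2 = 3 ↦ 3  ≥
x_1 = 1, x_2 = 0 ↦ 0  <
x_1 = 1, x_2 = 1 ↦ 1  <
x_1 = 1, x_2 = 2 ↦ 3  ≥
x_1 = 1, x_2 = 3 ↦ 3  ≥
x_1 = 2, x_2 = 0 ↦ 0  <
x_1 = 2, x_2 = 1 ↦ 1  <
x_1 = 2, x_2 = 2 ↦ 2  ≥
x_1 = 2, x_2 = 3 ↦ 3  ≥
x_1 = 3, x_2 = 0 ↦ 0  <
x_1 = 3, x_2 = 1 ↦ 1  <
x_1 = 3, x_2 = 2 ↦ 2  ≥
x_1 = 3, x_2 = 3 ↦ 3  ≥
So 9 of the 16 assignments meet the threshold.

9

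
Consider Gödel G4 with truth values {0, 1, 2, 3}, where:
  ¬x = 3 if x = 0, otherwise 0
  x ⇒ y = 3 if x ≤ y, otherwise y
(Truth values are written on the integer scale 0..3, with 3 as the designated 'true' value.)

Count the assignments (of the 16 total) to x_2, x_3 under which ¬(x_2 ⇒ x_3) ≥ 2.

x_2 = 0, x_3 = 0 ↦ 0  <
x_2 = 0, x_3 = 1 ↦ 0  <
x_2 = 0, x_3 = 2 ↦ 0  <
x_2 = 0, x_3 = 3 ↦ 0  <
x_2 = 1, x_3 = 0 ↦ 3  ≥
x_2 = 1, x_3 = 1 ↦ 0  <
x_2 = 1, x_3 = 2 ↦ 0  <
x_2 = 1, x_3 = 3 ↦ 0  <
x_2 = 2, x_3 = 0 ↦ 3  ≥
x_2 = 2, x_3 = 1 ↦ 0  <
x_2 = 2, x_3 = 2 ↦ 0  <
x_2 = 2, x_3 = 3 ↦ 0  <
x_2 = 3, x_3 = 0 ↦ 3  ≥
x_2 = 3, x_3 = 1 ↦ 0  <
x_2 = 3, x_3 = 2 ↦ 0  <
x_2 = 3, x_3 = 3 ↦ 0  <
So 3 of the 16 assignments meet the threshold.

3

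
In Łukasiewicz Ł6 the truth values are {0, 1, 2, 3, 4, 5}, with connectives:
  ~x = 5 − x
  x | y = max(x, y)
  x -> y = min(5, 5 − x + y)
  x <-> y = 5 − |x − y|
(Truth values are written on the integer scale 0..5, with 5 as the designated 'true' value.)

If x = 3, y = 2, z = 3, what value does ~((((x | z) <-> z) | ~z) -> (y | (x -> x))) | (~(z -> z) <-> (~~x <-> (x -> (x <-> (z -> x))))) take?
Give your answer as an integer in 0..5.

2

x | z = 3 | 3 = 3
(x | z) <-> z = 3 <-> 3 = 5
~z = ~3 = 2
((x | z) <-> z) | ~z = 5 | 2 = 5
x -> x = 3 -> 3 = 5
y | (x -> x) = 2 | 5 = 5
(((x | z) <-> z) | ~z) -> (y | (x -> x)) = 5 -> 5 = 5
~((((x | z) <-> z) | ~z) -> (y | (x -> x))) = ~5 = 0
z -> z = 3 -> 3 = 5
~(z -> z) = ~5 = 0
~x = ~3 = 2
~~x = ~2 = 3
z -> x = 3 -> 3 = 5
x <-> (z -> x) = 3 <-> 5 = 3
x -> (x <-> (z -> x)) = 3 -> 3 = 5
~~x <-> (x -> (x <-> (z -> x))) = 3 <-> 5 = 3
~(z -> z) <-> (~~x <-> (x -> (x <-> (z -> x)))) = 0 <-> 3 = 2
~((((x | z) <-> z) | ~z) -> (y | (x -> x))) | (~(z -> z) <-> (~~x <-> (x -> (x <-> (z -> x))))) = 0 | 2 = 2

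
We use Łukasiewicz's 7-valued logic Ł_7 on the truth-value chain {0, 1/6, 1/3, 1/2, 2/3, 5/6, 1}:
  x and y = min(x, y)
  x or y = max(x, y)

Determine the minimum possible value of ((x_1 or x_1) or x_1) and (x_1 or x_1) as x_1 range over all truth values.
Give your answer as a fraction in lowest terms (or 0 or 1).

0

Take x_1 = 0:
x_1 or x_1 = 0 or 0 = 0
(x_1 or x_1) or x_1 = 0 or 0 = 0
x_1 or x_1 = 0 or 0 = 0
((x_1 or x_1) or x_1) and (x_1 or x_1) = 0 and 0 = 0
No assignment yields a value below 0, so this is the minimum.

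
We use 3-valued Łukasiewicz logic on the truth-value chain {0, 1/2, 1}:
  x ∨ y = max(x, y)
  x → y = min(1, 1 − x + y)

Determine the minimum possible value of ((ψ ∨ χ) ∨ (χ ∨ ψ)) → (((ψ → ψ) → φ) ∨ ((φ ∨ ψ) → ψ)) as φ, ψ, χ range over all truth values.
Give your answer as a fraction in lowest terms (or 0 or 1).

Take φ = 1/2, ψ = 0, χ = 1:
ψ ∨ χ = 0 ∨ 1 = 1
χ ∨ ψ = 1 ∨ 0 = 1
(ψ ∨ χ) ∨ (χ ∨ ψ) = 1 ∨ 1 = 1
ψ → ψ = 0 → 0 = 1
(ψ → ψ) → φ = 1 → 1/2 = 1/2
φ ∨ ψ = 1/2 ∨ 0 = 1/2
(φ ∨ ψ) → ψ = 1/2 → 0 = 1/2
((ψ → ψ) → φ) ∨ ((φ ∨ ψ) → ψ) = 1/2 ∨ 1/2 = 1/2
((ψ ∨ χ) ∨ (χ ∨ ψ)) → (((ψ → ψ) → φ) ∨ ((φ ∨ ψ) → ψ)) = 1 → 1/2 = 1/2
No assignment yields a value below 1/2, so this is the minimum.

1/2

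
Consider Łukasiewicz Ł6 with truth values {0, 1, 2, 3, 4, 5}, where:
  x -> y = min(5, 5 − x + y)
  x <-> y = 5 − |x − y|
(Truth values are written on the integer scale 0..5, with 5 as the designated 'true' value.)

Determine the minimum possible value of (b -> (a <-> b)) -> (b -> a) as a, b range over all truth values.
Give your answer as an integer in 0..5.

Take a = 0, b = 2:
a <-> b = 0 <-> 2 = 3
b -> (a <-> b) = 2 -> 3 = 5
b -> a = 2 -> 0 = 3
(b -> (a <-> b)) -> (b -> a) = 5 -> 3 = 3
No assignment yields a value below 3, so this is the minimum.

3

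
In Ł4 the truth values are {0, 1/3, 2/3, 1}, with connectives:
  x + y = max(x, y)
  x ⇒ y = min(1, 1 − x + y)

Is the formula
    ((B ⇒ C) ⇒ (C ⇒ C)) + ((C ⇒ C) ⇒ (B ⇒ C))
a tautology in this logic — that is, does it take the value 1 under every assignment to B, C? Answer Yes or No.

B = 0, C = 0 ↦ 1
B = 0, C = 1/3 ↦ 1
B = 0, C = 2/3 ↦ 1
B = 0, C = 1 ↦ 1
B = 1/3, C = 0 ↦ 1
B = 1/3, C = 1/3 ↦ 1
B = 1/3, C = 2/3 ↦ 1
B = 1/3, C = 1 ↦ 1
B = 2/3, C = 0 ↦ 1
B = 2/3, C = 1/3 ↦ 1
B = 2/3, C = 2/3 ↦ 1
B = 2/3, C = 1 ↦ 1
B = 1, C = 0 ↦ 1
B = 1, C = 1/3 ↦ 1
B = 1, C = 2/3 ↦ 1
B = 1, C = 1 ↦ 1
Every assignment gives a value ≥ 1.

Yes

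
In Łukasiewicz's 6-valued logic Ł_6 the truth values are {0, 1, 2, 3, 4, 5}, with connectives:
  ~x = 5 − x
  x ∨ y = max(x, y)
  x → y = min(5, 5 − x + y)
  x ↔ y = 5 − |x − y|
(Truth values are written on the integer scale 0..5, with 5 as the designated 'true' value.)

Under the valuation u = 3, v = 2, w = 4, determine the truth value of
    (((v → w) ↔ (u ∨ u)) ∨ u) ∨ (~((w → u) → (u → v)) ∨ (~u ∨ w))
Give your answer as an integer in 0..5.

4

v → w = 2 → 4 = 5
u ∨ u = 3 ∨ 3 = 3
(v → w) ↔ (u ∨ u) = 5 ↔ 3 = 3
((v → w) ↔ (u ∨ u)) ∨ u = 3 ∨ 3 = 3
w → u = 4 → 3 = 4
u → v = 3 → 2 = 4
(w → u) → (u → v) = 4 → 4 = 5
~((w → u) → (u → v)) = ~5 = 0
~u = ~3 = 2
~u ∨ w = 2 ∨ 4 = 4
~((w → u) → (u → v)) ∨ (~u ∨ w) = 0 ∨ 4 = 4
(((v → w) ↔ (u ∨ u)) ∨ u) ∨ (~((w → u) → (u → v)) ∨ (~u ∨ w)) = 3 ∨ 4 = 4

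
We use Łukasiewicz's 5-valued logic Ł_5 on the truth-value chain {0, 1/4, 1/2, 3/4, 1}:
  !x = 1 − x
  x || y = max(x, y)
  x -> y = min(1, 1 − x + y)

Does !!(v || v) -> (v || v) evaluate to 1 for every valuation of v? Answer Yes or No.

v = 0 ↦ 1
v = 1/4 ↦ 1
v = 1/2 ↦ 1
v = 3/4 ↦ 1
v = 1 ↦ 1
Every assignment gives a value ≥ 1.

Yes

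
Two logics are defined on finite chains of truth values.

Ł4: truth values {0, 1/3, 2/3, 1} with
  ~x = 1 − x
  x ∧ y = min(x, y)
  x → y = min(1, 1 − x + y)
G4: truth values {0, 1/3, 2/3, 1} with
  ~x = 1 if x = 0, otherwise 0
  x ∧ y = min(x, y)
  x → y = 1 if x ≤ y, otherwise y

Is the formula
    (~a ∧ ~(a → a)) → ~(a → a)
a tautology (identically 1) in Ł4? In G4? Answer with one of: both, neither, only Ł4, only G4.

both

In Ł4: every assignment gives 1 — tautology.
In G4: every assignment gives 1 — tautology.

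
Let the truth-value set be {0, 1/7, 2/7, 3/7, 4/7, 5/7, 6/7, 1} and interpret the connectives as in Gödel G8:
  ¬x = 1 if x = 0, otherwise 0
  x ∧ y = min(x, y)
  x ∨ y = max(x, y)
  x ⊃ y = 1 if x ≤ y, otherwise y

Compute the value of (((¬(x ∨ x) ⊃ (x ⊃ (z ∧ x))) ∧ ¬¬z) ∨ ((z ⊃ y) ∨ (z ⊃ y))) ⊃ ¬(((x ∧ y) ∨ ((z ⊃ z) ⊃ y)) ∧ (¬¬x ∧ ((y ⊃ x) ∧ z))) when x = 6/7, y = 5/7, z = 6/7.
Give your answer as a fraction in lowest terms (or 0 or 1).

0

x ∨ x = 6/7 ∨ 6/7 = 6/7
¬(x ∨ x) = ¬6/7 = 0
z ∧ x = 6/7 ∧ 6/7 = 6/7
x ⊃ (z ∧ x) = 6/7 ⊃ 6/7 = 1
¬(x ∨ x) ⊃ (x ⊃ (z ∧ x)) = 0 ⊃ 1 = 1
¬z = ¬6/7 = 0
¬¬z = ¬0 = 1
(¬(x ∨ x) ⊃ (x ⊃ (z ∧ x))) ∧ ¬¬z = 1 ∧ 1 = 1
z ⊃ y = 6/7 ⊃ 5/7 = 5/7
z ⊃ y = 6/7 ⊃ 5/7 = 5/7
(z ⊃ y) ∨ (z ⊃ y) = 5/7 ∨ 5/7 = 5/7
((¬(x ∨ x) ⊃ (x ⊃ (z ∧ x))) ∧ ¬¬z) ∨ ((z ⊃ y) ∨ (z ⊃ y)) = 1 ∨ 5/7 = 1
x ∧ y = 6/7 ∧ 5/7 = 5/7
z ⊃ z = 6/7 ⊃ 6/7 = 1
(z ⊃ z) ⊃ y = 1 ⊃ 5/7 = 5/7
(x ∧ y) ∨ ((z ⊃ z) ⊃ y) = 5/7 ∨ 5/7 = 5/7
¬x = ¬6/7 = 0
¬¬x = ¬0 = 1
y ⊃ x = 5/7 ⊃ 6/7 = 1
(y ⊃ x) ∧ z = 1 ∧ 6/7 = 6/7
¬¬x ∧ ((y ⊃ x) ∧ z) = 1 ∧ 6/7 = 6/7
((x ∧ y) ∨ ((z ⊃ z) ⊃ y)) ∧ (¬¬x ∧ ((y ⊃ x) ∧ z)) = 5/7 ∧ 6/7 = 5/7
¬(((x ∧ y) ∨ ((z ⊃ z) ⊃ y)) ∧ (¬¬x ∧ ((y ⊃ x) ∧ z))) = ¬5/7 = 0
(((¬(x ∨ x) ⊃ (x ⊃ (z ∧ x))) ∧ ¬¬z) ∨ ((z ⊃ y) ∨ (z ⊃ y))) ⊃ ¬(((x ∧ y) ∨ ((z ⊃ z) ⊃ y)) ∧ (¬¬x ∧ ((y ⊃ x) ∧ z))) = 1 ⊃ 0 = 0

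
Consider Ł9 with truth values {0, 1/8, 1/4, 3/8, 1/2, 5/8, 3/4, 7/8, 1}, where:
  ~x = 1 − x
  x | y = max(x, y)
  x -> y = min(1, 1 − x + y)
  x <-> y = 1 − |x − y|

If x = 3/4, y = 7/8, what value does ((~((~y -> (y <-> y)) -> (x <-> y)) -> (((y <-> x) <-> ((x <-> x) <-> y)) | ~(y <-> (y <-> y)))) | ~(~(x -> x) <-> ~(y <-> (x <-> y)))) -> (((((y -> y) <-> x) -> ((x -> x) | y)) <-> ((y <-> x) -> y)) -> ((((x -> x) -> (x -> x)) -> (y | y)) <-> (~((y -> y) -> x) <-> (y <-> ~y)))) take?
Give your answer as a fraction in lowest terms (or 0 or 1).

7/8

~y = ~7/8 = 1/8
y <-> y = 7/8 <-> 7/8 = 1
~y -> (y <-> y) = 1/8 -> 1 = 1
x <-> y = 3/4 <-> 7/8 = 7/8
(~y -> (y <-> y)) -> (x <-> y) = 1 -> 7/8 = 7/8
~((~y -> (y <-> y)) -> (x <-> y)) = ~7/8 = 1/8
y <-> x = 7/8 <-> 3/4 = 7/8
x <-> x = 3/4 <-> 3/4 = 1
(x <-> x) <-> y = 1 <-> 7/8 = 7/8
(y <-> x) <-> ((x <-> x) <-> y) = 7/8 <-> 7/8 = 1
y <-> y = 7/8 <-> 7/8 = 1
y <-> (y <-> y) = 7/8 <-> 1 = 7/8
~(y <-> (y <-> y)) = ~7/8 = 1/8
((y <-> x) <-> ((x <-> x) <-> y)) | ~(y <-> (y <-> y)) = 1 | 1/8 = 1
~((~y -> (y <-> y)) -> (x <-> y)) -> (((y <-> x) <-> ((x <-> x) <-> y)) | ~(y <-> (y <-> y))) = 1/8 -> 1 = 1
x -> x = 3/4 -> 3/4 = 1
~(x -> x) = ~1 = 0
x <-> y = 3/4 <-> 7/8 = 7/8
y <-> (x <-> y) = 7/8 <-> 7/8 = 1
~(y <-> (x <-> y)) = ~1 = 0
~(x -> x) <-> ~(y <-> (x <-> y)) = 0 <-> 0 = 1
~(~(x -> x) <-> ~(y <-> (x <-> y))) = ~1 = 0
(~((~y -> (y <-> y)) -> (x <-> y)) -> (((y <-> x) <-> ((x <-> x) <-> y)) | ~(y <-> (y <-> y)))) | ~(~(x -> x) <-> ~(y <-> (x <-> y))) = 1 | 0 = 1
y -> y = 7/8 -> 7/8 = 1
(y -> y) <-> x = 1 <-> 3/4 = 3/4
x -> x = 3/4 -> 3/4 = 1
(x -> x) | y = 1 | 7/8 = 1
((y -> y) <-> x) -> ((x -> x) | y) = 3/4 -> 1 = 1
y <-> x = 7/8 <-> 3/4 = 7/8
(y <-> x) -> y = 7/8 -> 7/8 = 1
(((y -> y) <-> x) -> ((x -> x) | y)) <-> ((y <-> x) -> y) = 1 <-> 1 = 1
x -> x = 3/4 -> 3/4 = 1
x -> x = 3/4 -> 3/4 = 1
(x -> x) -> (x -> x) = 1 -> 1 = 1
y | y = 7/8 | 7/8 = 7/8
((x -> x) -> (x -> x)) -> (y | y) = 1 -> 7/8 = 7/8
y -> y = 7/8 -> 7/8 = 1
(y -> y) -> x = 1 -> 3/4 = 3/4
~((y -> y) -> x) = ~3/4 = 1/4
~y = ~7/8 = 1/8
y <-> ~y = 7/8 <-> 1/8 = 1/4
~((y -> y) -> x) <-> (y <-> ~y) = 1/4 <-> 1/4 = 1
(((x -> x) -> (x -> x)) -> (y | y)) <-> (~((y -> y) -> x) <-> (y <-> ~y)) = 7/8 <-> 1 = 7/8
((((y -> y) <-> x) -> ((x -> x) | y)) <-> ((y <-> x) -> y)) -> ((((x -> x) -> (x -> x)) -> (y | y)) <-> (~((y -> y) -> x) <-> (y <-> ~y))) = 1 -> 7/8 = 7/8
((~((~y -> (y <-> y)) -> (x <-> y)) -> (((y <-> x) <-> ((x <-> x) <-> y)) | ~(y <-> (y <-> y)))) | ~(~(x -> x) <-> ~(y <-> (x <-> y)))) -> (((((y -> y) <-> x) -> ((x -> x) | y)) <-> ((y <-> x) -> y)) -> ((((x -> x) -> (x -> x)) -> (y | y)) <-> (~((y -> y) -> x) <-> (y <-> ~y)))) = 1 -> 7/8 = 7/8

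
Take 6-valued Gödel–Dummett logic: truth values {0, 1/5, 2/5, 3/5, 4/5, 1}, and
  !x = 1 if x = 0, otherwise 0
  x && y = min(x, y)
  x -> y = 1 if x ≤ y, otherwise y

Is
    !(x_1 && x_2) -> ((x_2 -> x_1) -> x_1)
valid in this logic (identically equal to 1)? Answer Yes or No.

No

Counterexample: take x_1 = 0, x_2 = 0.
x_1 && x_2 = 0 && 0 = 0
!(x_1 && x_2) = !0 = 1
x_2 -> x_1 = 0 -> 0 = 1
(x_2 -> x_1) -> x_1 = 1 -> 0 = 0
!(x_1 && x_2) -> ((x_2 -> x_1) -> x_1) = 1 -> 0 = 0
This gives 0 ≠ 1.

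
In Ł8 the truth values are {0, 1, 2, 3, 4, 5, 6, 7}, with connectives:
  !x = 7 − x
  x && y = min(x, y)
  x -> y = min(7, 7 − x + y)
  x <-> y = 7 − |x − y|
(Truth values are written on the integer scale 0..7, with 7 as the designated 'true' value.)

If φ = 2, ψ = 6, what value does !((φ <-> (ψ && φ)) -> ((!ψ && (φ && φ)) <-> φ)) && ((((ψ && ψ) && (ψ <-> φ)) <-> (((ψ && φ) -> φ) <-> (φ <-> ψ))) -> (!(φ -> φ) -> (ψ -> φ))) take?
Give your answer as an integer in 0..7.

ψ && φ = 6 && 2 = 2
φ <-> (ψ && φ) = 2 <-> 2 = 7
!ψ = !6 = 1
φ && φ = 2 && 2 = 2
!ψ && (φ && φ) = 1 && 2 = 1
(!ψ && (φ && φ)) <-> φ = 1 <-> 2 = 6
(φ <-> (ψ && φ)) -> ((!ψ && (φ && φ)) <-> φ) = 7 -> 6 = 6
!((φ <-> (ψ && φ)) -> ((!ψ && (φ && φ)) <-> φ)) = !6 = 1
ψ && ψ = 6 && 6 = 6
ψ <-> φ = 6 <-> 2 = 3
(ψ && ψ) && (ψ <-> φ) = 6 && 3 = 3
ψ && φ = 6 && 2 = 2
(ψ && φ) -> φ = 2 -> 2 = 7
φ <-> ψ = 2 <-> 6 = 3
((ψ && φ) -> φ) <-> (φ <-> ψ) = 7 <-> 3 = 3
((ψ && ψ) && (ψ <-> φ)) <-> (((ψ && φ) -> φ) <-> (φ <-> ψ)) = 3 <-> 3 = 7
φ -> φ = 2 -> 2 = 7
!(φ -> φ) = !7 = 0
ψ -> φ = 6 -> 2 = 3
!(φ -> φ) -> (ψ -> φ) = 0 -> 3 = 7
(((ψ && ψ) && (ψ <-> φ)) <-> (((ψ && φ) -> φ) <-> (φ <-> ψ))) -> (!(φ -> φ) -> (ψ -> φ)) = 7 -> 7 = 7
!((φ <-> (ψ && φ)) -> ((!ψ && (φ && φ)) <-> φ)) && ((((ψ && ψ) && (ψ <-> φ)) <-> (((ψ && φ) -> φ) <-> (φ <-> ψ))) -> (!(φ -> φ) -> (ψ -> φ))) = 1 && 7 = 1

1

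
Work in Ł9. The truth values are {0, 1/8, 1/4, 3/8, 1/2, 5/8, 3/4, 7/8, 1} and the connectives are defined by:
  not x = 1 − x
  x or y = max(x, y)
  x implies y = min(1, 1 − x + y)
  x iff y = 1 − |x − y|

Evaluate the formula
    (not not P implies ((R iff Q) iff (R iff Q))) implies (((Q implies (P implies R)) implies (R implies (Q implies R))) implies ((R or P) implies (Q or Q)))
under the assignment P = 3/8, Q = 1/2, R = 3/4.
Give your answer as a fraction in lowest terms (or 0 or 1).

3/4

not P = not 3/8 = 5/8
not not P = not 5/8 = 3/8
R iff Q = 3/4 iff 1/2 = 3/4
R iff Q = 3/4 iff 1/2 = 3/4
(R iff Q) iff (R iff Q) = 3/4 iff 3/4 = 1
not not P implies ((R iff Q) iff (R iff Q)) = 3/8 implies 1 = 1
P implies R = 3/8 implies 3/4 = 1
Q implies (P implies R) = 1/2 implies 1 = 1
Q implies R = 1/2 implies 3/4 = 1
R implies (Q implies R) = 3/4 implies 1 = 1
(Q implies (P implies R)) implies (R implies (Q implies R)) = 1 implies 1 = 1
R or P = 3/4 or 3/8 = 3/4
Q or Q = 1/2 or 1/2 = 1/2
(R or P) implies (Q or Q) = 3/4 implies 1/2 = 3/4
((Q implies (P implies R)) implies (R implies (Q implies R))) implies ((R or P) implies (Q or Q)) = 1 implies 3/4 = 3/4
(not not P implies ((R iff Q) iff (R iff Q))) implies (((Q implies (P implies R)) implies (R implies (Q implies R))) implies ((R or P) implies (Q or Q))) = 1 implies 3/4 = 3/4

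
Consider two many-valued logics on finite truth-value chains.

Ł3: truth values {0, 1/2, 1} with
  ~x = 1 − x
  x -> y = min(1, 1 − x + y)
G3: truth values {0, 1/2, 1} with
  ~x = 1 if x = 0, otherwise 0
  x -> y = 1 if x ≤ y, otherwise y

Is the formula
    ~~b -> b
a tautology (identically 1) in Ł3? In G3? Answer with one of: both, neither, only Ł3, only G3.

In Ł3: every assignment gives 1 — tautology.
In G3: at b = 1/2 the value is 1/2 — not a tautology.

only Ł3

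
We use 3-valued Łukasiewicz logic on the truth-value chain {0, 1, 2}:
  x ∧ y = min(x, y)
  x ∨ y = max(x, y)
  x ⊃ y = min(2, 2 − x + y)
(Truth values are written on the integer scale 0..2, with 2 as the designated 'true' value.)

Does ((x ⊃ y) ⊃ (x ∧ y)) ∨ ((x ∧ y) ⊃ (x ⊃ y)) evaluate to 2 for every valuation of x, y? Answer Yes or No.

Yes

x = 0, y = 0 ↦ 2
x = 0, y = 1 ↦ 2
x = 0, y = 2 ↦ 2
x = 1, y = 0 ↦ 2
x = 1, y = 1 ↦ 2
x = 1, y = 2 ↦ 2
x = 2, y = 0 ↦ 2
x = 2, y = 1 ↦ 2
x = 2, y = 2 ↦ 2
Every assignment gives a value ≥ 2.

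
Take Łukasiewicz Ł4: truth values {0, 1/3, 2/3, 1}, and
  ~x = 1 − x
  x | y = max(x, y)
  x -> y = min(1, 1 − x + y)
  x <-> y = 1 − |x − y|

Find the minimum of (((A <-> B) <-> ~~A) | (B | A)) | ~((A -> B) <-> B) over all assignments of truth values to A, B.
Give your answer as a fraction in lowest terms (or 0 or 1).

Take A = 0, B = 1/3:
A <-> B = 0 <-> 1/3 = 2/3
~A = ~0 = 1
~~A = ~1 = 0
(A <-> B) <-> ~~A = 2/3 <-> 0 = 1/3
B | A = 1/3 | 0 = 1/3
((A <-> B) <-> ~~A) | (B | A) = 1/3 | 1/3 = 1/3
A -> B = 0 -> 1/3 = 1
(A -> B) <-> B = 1 <-> 1/3 = 1/3
~((A -> B) <-> B) = ~1/3 = 2/3
(((A <-> B) <-> ~~A) | (B | A)) | ~((A -> B) <-> B) = 1/3 | 2/3 = 2/3
No assignment yields a value below 2/3, so this is the minimum.

2/3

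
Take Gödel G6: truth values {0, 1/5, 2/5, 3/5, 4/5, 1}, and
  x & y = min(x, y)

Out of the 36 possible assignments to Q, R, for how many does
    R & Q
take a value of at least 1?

1

value 1: 1 assignment (counts)
value 4/5: 3 assignments
value 3/5: 5 assignments
value 2/5: 7 assignments
value 1/5: 9 assignments
value 0: 11 assignments
So 1 of the 36 assignments meets the threshold.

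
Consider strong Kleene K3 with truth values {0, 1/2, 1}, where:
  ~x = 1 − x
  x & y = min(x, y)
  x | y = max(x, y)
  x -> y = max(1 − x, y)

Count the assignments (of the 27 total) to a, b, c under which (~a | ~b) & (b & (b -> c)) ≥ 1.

value 1: 1 assignment (counts)
value 1/2: 12 assignments
value 0: 14 assignments
So 1 of the 27 assignments meets the threshold.

1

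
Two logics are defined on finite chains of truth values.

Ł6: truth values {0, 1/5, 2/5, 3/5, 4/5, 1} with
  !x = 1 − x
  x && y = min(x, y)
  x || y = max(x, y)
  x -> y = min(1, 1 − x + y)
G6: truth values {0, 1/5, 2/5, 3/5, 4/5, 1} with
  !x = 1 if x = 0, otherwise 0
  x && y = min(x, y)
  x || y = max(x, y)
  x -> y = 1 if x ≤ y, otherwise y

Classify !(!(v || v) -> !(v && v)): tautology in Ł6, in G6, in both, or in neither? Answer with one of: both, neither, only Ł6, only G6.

neither

In Ł6: at v = 0 the value is 0 — not a tautology.
In G6: at v = 0 the value is 0 — not a tautology.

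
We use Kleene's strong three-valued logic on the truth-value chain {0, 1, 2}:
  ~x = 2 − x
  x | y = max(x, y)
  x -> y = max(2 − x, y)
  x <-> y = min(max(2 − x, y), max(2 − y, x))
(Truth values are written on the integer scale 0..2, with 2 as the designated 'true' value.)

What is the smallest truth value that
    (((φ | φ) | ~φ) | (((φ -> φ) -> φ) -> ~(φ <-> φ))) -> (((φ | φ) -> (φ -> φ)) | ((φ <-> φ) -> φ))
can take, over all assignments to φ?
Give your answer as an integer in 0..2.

1

Take φ = 1:
φ | φ = 1 | 1 = 1
~φ = ~1 = 1
(φ | φ) | ~φ = 1 | 1 = 1
φ -> φ = 1 -> 1 = 1
(φ -> φ) -> φ = 1 -> 1 = 1
φ <-> φ = 1 <-> 1 = 1
~(φ <-> φ) = ~1 = 1
((φ -> φ) -> φ) -> ~(φ <-> φ) = 1 -> 1 = 1
((φ | φ) | ~φ) | (((φ -> φ) -> φ) -> ~(φ <-> φ)) = 1 | 1 = 1
φ | φ = 1 | 1 = 1
φ -> φ = 1 -> 1 = 1
(φ | φ) -> (φ -> φ) = 1 -> 1 = 1
φ <-> φ = 1 <-> 1 = 1
(φ <-> φ) -> φ = 1 -> 1 = 1
((φ | φ) -> (φ -> φ)) | ((φ <-> φ) -> φ) = 1 | 1 = 1
(((φ | φ) | ~φ) | (((φ -> φ) -> φ) -> ~(φ <-> φ))) -> (((φ | φ) -> (φ -> φ)) | ((φ <-> φ) -> φ)) = 1 -> 1 = 1
No assignment yields a value below 1, so this is the minimum.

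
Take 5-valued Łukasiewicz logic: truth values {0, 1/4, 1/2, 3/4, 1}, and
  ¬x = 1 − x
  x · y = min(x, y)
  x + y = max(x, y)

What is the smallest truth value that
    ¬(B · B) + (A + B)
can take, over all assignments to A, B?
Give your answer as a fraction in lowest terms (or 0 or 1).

Take A = 0, B = 1/2:
B · B = 1/2 · 1/2 = 1/2
¬(B · B) = ¬1/2 = 1/2
A + B = 0 + 1/2 = 1/2
¬(B · B) + (A + B) = 1/2 + 1/2 = 1/2
No assignment yields a value below 1/2, so this is the minimum.

1/2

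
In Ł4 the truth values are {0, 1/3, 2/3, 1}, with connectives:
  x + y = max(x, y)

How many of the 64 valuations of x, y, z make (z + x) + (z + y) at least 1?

37

value 1: 37 assignments (counts)
value 2/3: 19 assignments
value 1/3: 7 assignments
value 0: 1 assignment
So 37 of the 64 assignments meet the threshold.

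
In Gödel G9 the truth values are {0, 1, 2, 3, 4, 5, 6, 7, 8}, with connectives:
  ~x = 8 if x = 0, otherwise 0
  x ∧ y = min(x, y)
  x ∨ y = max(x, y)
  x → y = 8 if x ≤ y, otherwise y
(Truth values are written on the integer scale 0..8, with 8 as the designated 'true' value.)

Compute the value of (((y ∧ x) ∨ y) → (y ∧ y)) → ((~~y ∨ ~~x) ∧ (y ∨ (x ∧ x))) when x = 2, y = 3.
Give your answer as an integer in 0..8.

y ∧ x = 3 ∧ 2 = 2
(y ∧ x) ∨ y = 2 ∨ 3 = 3
y ∧ y = 3 ∧ 3 = 3
((y ∧ x) ∨ y) → (y ∧ y) = 3 → 3 = 8
~y = ~3 = 0
~~y = ~0 = 8
~x = ~2 = 0
~~x = ~0 = 8
~~y ∨ ~~x = 8 ∨ 8 = 8
x ∧ x = 2 ∧ 2 = 2
y ∨ (x ∧ x) = 3 ∨ 2 = 3
(~~y ∨ ~~x) ∧ (y ∨ (x ∧ x)) = 8 ∧ 3 = 3
(((y ∧ x) ∨ y) → (y ∧ y)) → ((~~y ∨ ~~x) ∧ (y ∨ (x ∧ x))) = 8 → 3 = 3

3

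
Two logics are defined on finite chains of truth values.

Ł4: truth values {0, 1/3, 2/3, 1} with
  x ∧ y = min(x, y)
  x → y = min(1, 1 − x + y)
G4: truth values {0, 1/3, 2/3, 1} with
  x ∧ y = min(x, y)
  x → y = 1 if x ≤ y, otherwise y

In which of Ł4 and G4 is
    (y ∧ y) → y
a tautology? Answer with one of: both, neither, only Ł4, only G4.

In Ł4: every assignment gives 1 — tautology.
In G4: every assignment gives 1 — tautology.

both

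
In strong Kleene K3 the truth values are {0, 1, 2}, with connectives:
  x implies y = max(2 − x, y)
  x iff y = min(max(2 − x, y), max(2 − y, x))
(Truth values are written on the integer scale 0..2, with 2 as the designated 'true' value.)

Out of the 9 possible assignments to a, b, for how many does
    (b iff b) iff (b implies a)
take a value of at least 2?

a = 0, b = 0 ↦ 2  ≥
a = 0, b = 1 ↦ 1  <
a = 0, b = 2 ↦ 0  <
a = 1, b = 0 ↦ 2  ≥
a = 1, b = 1 ↦ 1  <
a = 1, b = 2 ↦ 1  <
a = 2, b = 0 ↦ 2  ≥
a = 2, b = 1 ↦ 1  <
a = 2, b = 2 ↦ 2  ≥
So 4 of the 9 assignments meet the threshold.

4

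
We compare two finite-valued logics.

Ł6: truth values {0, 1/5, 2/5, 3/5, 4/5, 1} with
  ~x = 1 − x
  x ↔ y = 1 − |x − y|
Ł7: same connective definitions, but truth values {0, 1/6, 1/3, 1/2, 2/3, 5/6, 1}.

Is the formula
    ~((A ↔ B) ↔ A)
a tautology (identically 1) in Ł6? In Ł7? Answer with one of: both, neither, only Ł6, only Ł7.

In Ł6: at A = 0, B = 1/5 the value is 4/5 — not a tautology.
In Ł7: at A = 0, B = 1/6 the value is 5/6 — not a tautology.

neither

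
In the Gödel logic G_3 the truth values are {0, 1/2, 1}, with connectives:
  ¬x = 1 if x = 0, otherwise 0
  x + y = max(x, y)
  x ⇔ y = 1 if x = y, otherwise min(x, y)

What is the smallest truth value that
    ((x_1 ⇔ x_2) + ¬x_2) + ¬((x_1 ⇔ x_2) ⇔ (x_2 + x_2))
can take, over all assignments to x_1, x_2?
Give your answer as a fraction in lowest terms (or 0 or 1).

Take x_1 = 1/2, x_2 = 1:
x_1 ⇔ x_2 = 1/2 ⇔ 1 = 1/2
¬x_2 = ¬1 = 0
(x_1 ⇔ x_2) + ¬x_2 = 1/2 + 0 = 1/2
x_1 ⇔ x_2 = 1/2 ⇔ 1 = 1/2
x_2 + x_2 = 1 + 1 = 1
(x_1 ⇔ x_2) ⇔ (x_2 + x_2) = 1/2 ⇔ 1 = 1/2
¬((x_1 ⇔ x_2) ⇔ (x_2 + x_2)) = ¬1/2 = 0
((x_1 ⇔ x_2) + ¬x_2) + ¬((x_1 ⇔ x_2) ⇔ (x_2 + x_2)) = 1/2 + 0 = 1/2
No assignment yields a value below 1/2, so this is the minimum.

1/2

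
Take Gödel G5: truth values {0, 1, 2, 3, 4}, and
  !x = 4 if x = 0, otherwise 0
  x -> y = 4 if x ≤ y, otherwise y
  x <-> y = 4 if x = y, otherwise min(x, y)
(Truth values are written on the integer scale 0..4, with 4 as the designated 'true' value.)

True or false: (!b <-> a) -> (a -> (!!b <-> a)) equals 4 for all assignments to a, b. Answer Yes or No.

Counterexample: take a = 1, b = 0.
!b = !0 = 4
!b <-> a = 4 <-> 1 = 1
!b = !0 = 4
!!b = !4 = 0
!!b <-> a = 0 <-> 1 = 0
a -> (!!b <-> a) = 1 -> 0 = 0
(!b <-> a) -> (a -> (!!b <-> a)) = 1 -> 0 = 0
This gives 0 ≠ 4.

No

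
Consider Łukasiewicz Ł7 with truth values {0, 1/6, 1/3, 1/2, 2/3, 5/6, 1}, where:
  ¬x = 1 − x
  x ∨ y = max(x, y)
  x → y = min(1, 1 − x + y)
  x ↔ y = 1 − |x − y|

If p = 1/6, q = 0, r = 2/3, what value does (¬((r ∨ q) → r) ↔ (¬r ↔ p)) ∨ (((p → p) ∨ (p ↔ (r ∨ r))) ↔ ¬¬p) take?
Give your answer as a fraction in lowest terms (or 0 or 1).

r ∨ q = 2/3 ∨ 0 = 2/3
(r ∨ q) → r = 2/3 → 2/3 = 1
¬((r ∨ q) → r) = ¬1 = 0
¬r = ¬2/3 = 1/3
¬r ↔ p = 1/3 ↔ 1/6 = 5/6
¬((r ∨ q) → r) ↔ (¬r ↔ p) = 0 ↔ 5/6 = 1/6
p → p = 1/6 → 1/6 = 1
r ∨ r = 2/3 ∨ 2/3 = 2/3
p ↔ (r ∨ r) = 1/6 ↔ 2/3 = 1/2
(p → p) ∨ (p ↔ (r ∨ r)) = 1 ∨ 1/2 = 1
¬p = ¬1/6 = 5/6
¬¬p = ¬5/6 = 1/6
((p → p) ∨ (p ↔ (r ∨ r))) ↔ ¬¬p = 1 ↔ 1/6 = 1/6
(¬((r ∨ q) → r) ↔ (¬r ↔ p)) ∨ (((p → p) ∨ (p ↔ (r ∨ r))) ↔ ¬¬p) = 1/6 ∨ 1/6 = 1/6

1/6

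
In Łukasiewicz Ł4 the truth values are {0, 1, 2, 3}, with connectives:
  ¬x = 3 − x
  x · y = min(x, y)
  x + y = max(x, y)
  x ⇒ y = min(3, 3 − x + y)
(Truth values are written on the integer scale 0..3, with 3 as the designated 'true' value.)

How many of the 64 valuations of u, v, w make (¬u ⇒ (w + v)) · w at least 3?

value 3: 16 assignments (counts)
value 2: 16 assignments
value 1: 16 assignments
value 0: 16 assignments
So 16 of the 64 assignments meet the threshold.

16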